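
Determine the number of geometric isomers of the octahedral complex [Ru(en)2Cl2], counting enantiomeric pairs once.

The six octahedral sites form three mutually perpendicular trans pairs.
Each en is bidentate and must span two cis positions.
Working through the distinct placements yields 2 geometric isomers: Cl trans; Cl cis (chiral).

2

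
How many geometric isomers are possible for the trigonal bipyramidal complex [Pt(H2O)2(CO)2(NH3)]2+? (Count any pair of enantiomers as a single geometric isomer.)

A trigonal bipyramid has two axial and three equatorial sites, which are chemically inequivalent.
Systematic enumeration (placing each ligand type in turn and discarding arrangements equivalent by rotation or reflection) gives 5 geometric isomers.

5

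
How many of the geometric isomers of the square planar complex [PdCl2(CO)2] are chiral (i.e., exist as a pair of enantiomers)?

Working through the distinct placements yields 2 geometric isomers: Cl cis; Cl trans.
Each arrangement has an internal mirror plane or centre of symmetry, so none is chiral.

0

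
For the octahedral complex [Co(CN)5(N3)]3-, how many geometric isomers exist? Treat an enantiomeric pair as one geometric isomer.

1

In an octahedral complex each vertex has one trans partner and four cis neighbours.
Only one geometric arrangement is possible.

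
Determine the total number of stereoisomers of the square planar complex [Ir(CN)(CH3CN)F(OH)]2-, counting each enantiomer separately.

A square has two trans pairs of vertices; adjacent vertices are cis.
The distinct arrangements are (3 in all): (CH3CN/F trans, CN/OH trans); (CH3CN/OH trans, CN/F trans); (CH3CN/CN trans, F/OH trans).
Each arrangement has an internal mirror plane or centre of symmetry, so none is chiral.

3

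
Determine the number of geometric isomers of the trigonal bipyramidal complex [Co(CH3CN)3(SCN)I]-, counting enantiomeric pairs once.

A trigonal bipyramid has two axial and three equatorial sites, which are chemically inequivalent.
The distinct arrangements are (4 in all): SCN equatorial, I equatorial; SCN equatorial, I axial; SCN axial, I equatorial; SCN axial, I axial.

4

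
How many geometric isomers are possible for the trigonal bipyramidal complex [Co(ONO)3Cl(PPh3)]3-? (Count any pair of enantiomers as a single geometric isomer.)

Working through the distinct placements yields 4 geometric isomers: Cl axial, PPh3 equatorial; Cl axial, PPh3 axial; Cl equatorial, PPh3 equatorial; Cl equatorial, PPh3 axial.

4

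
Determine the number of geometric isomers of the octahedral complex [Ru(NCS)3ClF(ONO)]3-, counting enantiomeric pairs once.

In an octahedral complex each vertex has one trans partner and four cis neighbours.
Systematic placement gives 4 geometric isomers: NCS mer (3 arrangements); NCS fac (chiral).

4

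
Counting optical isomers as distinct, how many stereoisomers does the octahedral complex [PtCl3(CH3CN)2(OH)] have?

The six octahedral sites form three mutually perpendicular trans pairs.
The distinct arrangements are (3 in all): Cl mer, CH3CN trans; Cl fac, CH3CN cis; Cl mer, CH3CN cis.
Each arrangement has an internal mirror plane or centre of symmetry, so none is chiral.

3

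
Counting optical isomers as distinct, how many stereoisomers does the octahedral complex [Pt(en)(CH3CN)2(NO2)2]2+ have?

In an octahedral complex each vertex has one trans partner and four cis neighbours.
Each en is bidentate and must span two cis positions.
Systematic placement gives 3 geometric isomers: CH3CN trans, NO2 cis; CH3CN cis, NO2 cis (chiral); CH3CN cis, NO2 trans.
One of these lacks any improper symmetry element and so occurs as an enantiomeric pair, giving 3 + 1 = 4 stereoisomers in total.

4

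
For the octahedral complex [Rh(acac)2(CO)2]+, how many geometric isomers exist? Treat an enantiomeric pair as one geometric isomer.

The six octahedral sites form three mutually perpendicular trans pairs.
Each acac is bidentate and must span two cis positions.
Systematic placement gives 2 geometric isomers: CO trans; CO cis (chiral).

2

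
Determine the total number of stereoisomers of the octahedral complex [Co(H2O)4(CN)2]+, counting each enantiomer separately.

2

Working through the distinct placements yields 2 geometric isomers: CN trans; CN cis.
Each arrangement has an internal mirror plane or centre of symmetry, so none is chiral.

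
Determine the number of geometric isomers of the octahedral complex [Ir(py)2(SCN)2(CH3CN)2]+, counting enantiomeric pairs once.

An octahedron has six vertices in three trans pairs; every non-trans pair is cis.
Systematic placement gives 5 geometric isomers: py trans, SCN trans, CH3CN trans; py cis, SCN cis, CH3CN trans; py trans, SCN cis, CH3CN cis; py cis, SCN cis, CH3CN cis (chiral); py cis, SCN trans, CH3CN cis.

5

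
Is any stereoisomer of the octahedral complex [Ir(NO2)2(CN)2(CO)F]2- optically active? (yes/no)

yes

There are 6 geometric isomers: NO2 trans, CN trans; NO2 cis, CN trans; NO2 trans, CN cis; NO2 cis, CN cis (3 arrangements, 2 chiral).
Of these, 2 lack any improper symmetry element and so occur as enantiomeric pairs, giving 6 + 2 = 8 stereoisomers in total.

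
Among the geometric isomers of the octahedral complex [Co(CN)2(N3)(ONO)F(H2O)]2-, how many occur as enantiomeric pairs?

The six octahedral sites form three mutually perpendicular trans pairs.
Placing the ligands in turn and identifying arrangements related by rotation or reflection leaves 9 distinct geometric isomers.
Of these, 6 lack any improper symmetry element and so occur as enantiomeric pairs, giving 9 + 6 = 15 stereoisomers in total.

6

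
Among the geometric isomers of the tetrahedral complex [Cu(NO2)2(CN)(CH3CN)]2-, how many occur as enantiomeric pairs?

All four vertices of a tetrahedron are equivalent and mutually adjacent, so cis/trans isomerism cannot arise.
Only one geometric arrangement is possible.

0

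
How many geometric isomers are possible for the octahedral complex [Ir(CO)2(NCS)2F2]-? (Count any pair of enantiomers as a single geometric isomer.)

An octahedron has six vertices in three trans pairs; every non-trans pair is cis.
There are 5 geometric isomers: CO trans, NCS trans, F trans; CO trans, NCS cis, F cis; CO cis, NCS trans, F cis; CO cis, NCS cis, F cis (chiral); CO cis, NCS cis, F trans.

5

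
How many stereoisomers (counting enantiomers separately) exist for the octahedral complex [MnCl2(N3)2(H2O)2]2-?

An octahedron has six vertices in three trans pairs; every non-trans pair is cis.
Working through the distinct placements yields 5 geometric isomers: Cl trans, N3 trans, H2O trans; Cl trans, N3 cis, H2O cis; Cl cis, N3 trans, H2O cis; Cl cis, N3 cis, H2O cis (chiral); Cl cis, N3 cis, H2O trans.
One of these lacks any improper symmetry element and so occurs as an enantiomeric pair, giving 5 + 1 = 6 stereoisomers in total.

6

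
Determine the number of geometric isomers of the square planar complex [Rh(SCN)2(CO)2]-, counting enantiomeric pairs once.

Working through the distinct placements yields 2 geometric isomers: SCN cis; SCN trans.

2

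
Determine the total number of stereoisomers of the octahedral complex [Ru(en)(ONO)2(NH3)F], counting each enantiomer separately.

In an octahedral complex each vertex has one trans partner and four cis neighbours.
Each en is bidentate and must span two cis positions.
The distinct arrangements are (4 in all): ONO cis (3 arrangements, 2 chiral); ONO trans.
Of these, 2 lack any improper symmetry element and so occur as enantiomeric pairs, giving 4 + 2 = 6 stereoisomers in total.

6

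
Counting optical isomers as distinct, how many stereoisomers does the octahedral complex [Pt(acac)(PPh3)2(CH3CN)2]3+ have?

Each acac is bidentate and must span two cis positions.
There are 3 geometric isomers: PPh3 cis, CH3CN trans; PPh3 cis, CH3CN cis (chiral); PPh3 trans, CH3CN cis.
One of these lacks any improper symmetry element and so occurs as an enantiomeric pair, giving 3 + 1 = 4 stereoisomers in total.

4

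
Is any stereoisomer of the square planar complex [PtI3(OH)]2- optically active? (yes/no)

no

A square has two trans pairs of vertices; adjacent vertices are cis.
Only one geometric arrangement is possible.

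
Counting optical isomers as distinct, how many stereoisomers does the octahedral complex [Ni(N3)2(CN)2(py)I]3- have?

An octahedron has six vertices in three trans pairs; every non-trans pair is cis.
Systematic placement gives 6 geometric isomers: N3 cis, CN trans; N3 trans, CN trans; N3 cis, CN cis (3 arrangements, 2 chiral); N3 trans, CN cis.
Of these, 2 lack any improper symmetry element and so occur as enantiomeric pairs, giving 6 + 2 = 8 stereoisomers in total.

8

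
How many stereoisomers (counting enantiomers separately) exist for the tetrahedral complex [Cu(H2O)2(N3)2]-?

All four vertices of a tetrahedron are equivalent and mutually adjacent, so cis/trans isomerism cannot arise.
Only one geometric arrangement is possible.

1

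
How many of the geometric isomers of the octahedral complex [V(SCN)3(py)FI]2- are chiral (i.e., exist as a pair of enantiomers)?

The distinct arrangements are (4 in all): SCN mer (3 arrangements); SCN fac (chiral).
One of these lacks any improper symmetry element and so occurs as an enantiomeric pair, giving 4 + 1 = 5 stereoisomers in total.

1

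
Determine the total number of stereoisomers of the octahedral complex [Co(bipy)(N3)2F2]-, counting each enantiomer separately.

An octahedron has six vertices in three trans pairs; every non-trans pair is cis.
Each bipy is bidentate and must span two cis positions.
Systematic placement gives 3 geometric isomers: N3 cis, F trans; N3 cis, F cis (chiral); N3 trans, F cis.
One of these lacks any improper symmetry element and so occurs as an enantiomeric pair, giving 3 + 1 = 4 stereoisomers in total.

4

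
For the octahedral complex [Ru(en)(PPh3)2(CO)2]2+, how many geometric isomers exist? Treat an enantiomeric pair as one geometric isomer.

3

In an octahedral complex each vertex has one trans partner and four cis neighbours.
Each en is bidentate and must span two cis positions.
Systematic placement gives 3 geometric isomers: PPh3 cis, CO trans; PPh3 cis, CO cis (chiral); PPh3 trans, CO cis.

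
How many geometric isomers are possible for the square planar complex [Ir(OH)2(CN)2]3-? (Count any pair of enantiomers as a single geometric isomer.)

In a square planar complex each vertex has one trans partner and two cis neighbours.
Working through the distinct placements yields 2 geometric isomers: OH cis; OH trans.

2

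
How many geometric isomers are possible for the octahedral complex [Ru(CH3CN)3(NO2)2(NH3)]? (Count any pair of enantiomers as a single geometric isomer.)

An octahedron has six vertices in three trans pairs; every non-trans pair is cis.
Working through the distinct placements yields 3 geometric isomers: CH3CN mer, NO2 trans; CH3CN mer, NO2 cis; CH3CN fac, NO2 cis.

3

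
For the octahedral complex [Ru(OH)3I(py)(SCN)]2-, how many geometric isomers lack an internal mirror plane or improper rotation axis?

1

An octahedron has six vertices in three trans pairs; every non-trans pair is cis.
Systematic placement gives 4 geometric isomers: OH mer (3 arrangements); OH fac (chiral).
One of these lacks any improper symmetry element and so occurs as an enantiomeric pair, giving 4 + 1 = 5 stereoisomers in total.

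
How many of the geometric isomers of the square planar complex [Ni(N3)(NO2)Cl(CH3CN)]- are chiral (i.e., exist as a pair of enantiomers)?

0

A square has two trans pairs of vertices; adjacent vertices are cis.
Systematic placement gives 3 geometric isomers: (CH3CN/N3 trans, Cl/NO2 trans); (CH3CN/NO2 trans, Cl/N3 trans); (CH3CN/Cl trans, N3/NO2 trans).
Each arrangement has an internal mirror plane or centre of symmetry, so none is chiral.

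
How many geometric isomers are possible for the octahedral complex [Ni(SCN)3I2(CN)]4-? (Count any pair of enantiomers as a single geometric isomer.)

3

In an octahedral complex each vertex has one trans partner and four cis neighbours.
Systematic placement gives 3 geometric isomers: SCN mer, I cis; SCN mer, I trans; SCN fac, I cis.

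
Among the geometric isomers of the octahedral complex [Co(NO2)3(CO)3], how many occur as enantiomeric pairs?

The six octahedral sites form three mutually perpendicular trans pairs.
Working through the distinct placements yields 2 geometric isomers: NO2 mer; NO2 fac.
Each arrangement has an internal mirror plane or centre of symmetry, so none is chiral.

0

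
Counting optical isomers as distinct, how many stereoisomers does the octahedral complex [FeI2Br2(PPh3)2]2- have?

6

The six octahedral sites form three mutually perpendicular trans pairs.
Working through the distinct placements yields 5 geometric isomers: I trans, Br trans, PPh3 trans; I cis, Br trans, PPh3 cis; I cis, Br cis, PPh3 trans; I cis, Br cis, PPh3 cis (chiral); I trans, Br cis, PPh3 cis.
One of these lacks any improper symmetry element and so occurs as an enantiomeric pair, giving 5 + 1 = 6 stereoisomers in total.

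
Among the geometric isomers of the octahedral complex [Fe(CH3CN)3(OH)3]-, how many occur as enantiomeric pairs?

0

An octahedron has six vertices in three trans pairs; every non-trans pair is cis.
Working through the distinct placements yields 2 geometric isomers: CH3CN mer; CH3CN fac.
Each arrangement has an internal mirror plane or centre of symmetry, so none is chiral.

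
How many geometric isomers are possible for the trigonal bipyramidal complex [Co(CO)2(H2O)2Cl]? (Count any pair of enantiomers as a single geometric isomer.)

In a trigonal bipyramid the two axial positions differ from the three equatorial ones.
Systematic enumeration (placing each ligand type in turn and discarding arrangements equivalent by rotation or reflection) gives 5 geometric isomers.

5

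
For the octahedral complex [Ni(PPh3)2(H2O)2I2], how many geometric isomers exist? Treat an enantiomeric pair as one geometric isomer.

5

The distinct arrangements are (5 in all): PPh3 trans, H2O trans, I trans; PPh3 cis, H2O trans, I cis; PPh3 trans, H2O cis, I cis; PPh3 cis, H2O cis, I cis (chiral); PPh3 cis, H2O cis, I trans.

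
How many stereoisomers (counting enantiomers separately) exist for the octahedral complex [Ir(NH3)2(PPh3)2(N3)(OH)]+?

8

In an octahedral complex each vertex has one trans partner and four cis neighbours.
Systematic placement gives 6 geometric isomers: NH3 cis, PPh3 trans; NH3 cis, PPh3 cis (3 arrangements, 2 chiral); NH3 trans, PPh3 trans; NH3 trans, PPh3 cis.
Of these, 2 lack any improper symmetry element and so occur as enantiomeric pairs, giving 6 + 2 = 8 stereoisomers in total.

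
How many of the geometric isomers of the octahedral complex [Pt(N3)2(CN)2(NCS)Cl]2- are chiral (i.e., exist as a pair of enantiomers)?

2

There are 6 geometric isomers: N3 cis, CN trans; N3 trans, CN trans; N3 cis, CN cis (3 arrangements, 2 chiral); N3 trans, CN cis.
Of these, 2 lack any improper symmetry element and so occur as enantiomeric pairs, giving 6 + 2 = 8 stereoisomers in total.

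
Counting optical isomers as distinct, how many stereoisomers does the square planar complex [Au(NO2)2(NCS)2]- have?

In a square planar complex each vertex has one trans partner and two cis neighbours.
Systematic placement gives 2 geometric isomers: NO2 cis; NO2 trans.
Each arrangement has an internal mirror plane or centre of symmetry, so none is chiral.

2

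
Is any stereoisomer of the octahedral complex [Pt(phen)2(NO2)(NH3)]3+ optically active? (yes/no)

The six octahedral sites form three mutually perpendicular trans pairs.
Each phen is bidentate and must span two cis positions.
There are 2 geometric isomers: NO2 and NH3 mutually trans; NO2 and NH3 mutually cis (chiral).
One of these lacks any improper symmetry element and so occurs as an enantiomeric pair, giving 2 + 1 = 3 stereoisomers in total.

yes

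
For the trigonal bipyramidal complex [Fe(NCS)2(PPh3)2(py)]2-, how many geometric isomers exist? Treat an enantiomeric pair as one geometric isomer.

A trigonal bipyramid has two axial and three equatorial sites, which are chemically inequivalent.
Systematic enumeration (placing each ligand type in turn and discarding arrangements equivalent by rotation or reflection) gives 5 geometric isomers.

5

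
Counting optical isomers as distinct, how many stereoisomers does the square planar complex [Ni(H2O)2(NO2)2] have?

A square has two trans pairs of vertices; adjacent vertices are cis.
Systematic placement gives 2 geometric isomers: H2O cis; H2O trans.
Each arrangement has an internal mirror plane or centre of symmetry, so none is chiral.

2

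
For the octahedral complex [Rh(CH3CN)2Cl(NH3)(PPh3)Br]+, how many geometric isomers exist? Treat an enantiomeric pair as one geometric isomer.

In an octahedral complex each vertex has one trans partner and four cis neighbours.
Systematic enumeration (placing each ligand type in turn and discarding arrangements equivalent by rotation or reflection) gives 9 geometric isomers.

9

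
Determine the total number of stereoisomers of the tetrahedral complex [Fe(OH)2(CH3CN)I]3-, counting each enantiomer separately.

1

Only one geometric arrangement is possible.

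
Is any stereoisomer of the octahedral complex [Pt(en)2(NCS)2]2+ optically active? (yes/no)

An octahedron has six vertices in three trans pairs; every non-trans pair is cis.
Each en is bidentate and must span two cis positions.
The distinct arrangements are (2 in all): NCS trans; NCS cis (chiral).
One of these lacks any improper symmetry element and so occurs as an enantiomeric pair, giving 2 + 1 = 3 stereoisomers in total.

yes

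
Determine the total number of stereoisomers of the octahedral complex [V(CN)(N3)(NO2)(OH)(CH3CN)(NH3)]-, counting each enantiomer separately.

An octahedron has six vertices in three trans pairs; every non-trans pair is cis.
Placing the ligands in turn and identifying arrangements related by rotation or reflection leaves 15 distinct geometric isomers.
Of these, 15 lack any improper symmetry element and so occur as enantiomeric pairs, giving 15 + 15 = 30 stereoisomers in total.

30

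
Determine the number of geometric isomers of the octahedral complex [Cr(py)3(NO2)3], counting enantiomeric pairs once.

An octahedron has six vertices in three trans pairs; every non-trans pair is cis.
The distinct arrangements are (2 in all): py mer; py fac.

2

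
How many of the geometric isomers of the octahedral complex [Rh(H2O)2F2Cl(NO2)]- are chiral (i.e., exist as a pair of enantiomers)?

An octahedron has six vertices in three trans pairs; every non-trans pair is cis.
The distinct arrangements are (6 in all): H2O cis, F cis (3 arrangements, 2 chiral); H2O trans, F cis; H2O cis, F trans; H2O trans, F trans.
Of these, 2 lack any improper symmetry element and so occur as enantiomeric pairs, giving 6 + 2 = 8 stereoisomers in total.

2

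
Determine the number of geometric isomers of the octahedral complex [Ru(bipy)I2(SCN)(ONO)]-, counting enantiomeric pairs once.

Each bipy is bidentate and must span two cis positions.
Systematic placement gives 4 geometric isomers: I trans; I cis (3 arrangements, 2 chiral).

4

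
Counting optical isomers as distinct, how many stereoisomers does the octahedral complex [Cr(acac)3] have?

2

Each acac is bidentate and must span two cis positions.
Only one geometric arrangement is possible; it has no improper symmetry element, so it exists as a pair of enantiomers (2 stereoisomers).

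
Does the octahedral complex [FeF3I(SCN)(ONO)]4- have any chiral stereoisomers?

The six octahedral sites form three mutually perpendicular trans pairs.
Working through the distinct placements yields 4 geometric isomers: F mer (3 arrangements); F fac (chiral).
One of these lacks any improper symmetry element and so occurs as an enantiomeric pair, giving 4 + 1 = 5 stereoisomers in total.

yes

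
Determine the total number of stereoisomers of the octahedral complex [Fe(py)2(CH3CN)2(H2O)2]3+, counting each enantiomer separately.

In an octahedral complex each vertex has one trans partner and four cis neighbours.
Systematic placement gives 5 geometric isomers: py trans, CH3CN trans, H2O trans; py cis, CH3CN trans, H2O cis; py trans, CH3CN cis, H2O cis; py cis, CH3CN cis, H2O cis (chiral); py cis, CH3CN cis, H2O trans.
One of these lacks any improper symmetry element and so occurs as an enantiomeric pair, giving 5 + 1 = 6 stereoisomers in total.

6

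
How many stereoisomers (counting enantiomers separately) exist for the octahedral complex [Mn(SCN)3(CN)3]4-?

2

An octahedron has six vertices in three trans pairs; every non-trans pair is cis.
The distinct arrangements are (2 in all): SCN mer; SCN fac.
Each arrangement has an internal mirror plane or centre of symmetry, so none is chiral.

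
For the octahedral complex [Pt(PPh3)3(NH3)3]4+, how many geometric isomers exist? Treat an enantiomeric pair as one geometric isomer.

An octahedron has six vertices in three trans pairs; every non-trans pair is cis.
There are 2 geometric isomers: PPh3 mer; PPh3 fac.

2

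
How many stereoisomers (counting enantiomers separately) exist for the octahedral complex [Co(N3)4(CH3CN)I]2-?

2

Working through the distinct placements yields 2 geometric isomers: CH3CN and I mutually trans; CH3CN and I mutually cis.
Each arrangement has an internal mirror plane or centre of symmetry, so none is chiral.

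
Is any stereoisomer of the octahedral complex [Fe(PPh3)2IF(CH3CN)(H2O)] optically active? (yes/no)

The six octahedral sites form three mutually perpendicular trans pairs.
Placing the ligands in turn and identifying arrangements related by rotation or reflection leaves 9 distinct geometric isomers.
Of these, 6 lack any improper symmetry element and so occur as enantiomeric pairs, giving 9 + 6 = 15 stereoisomers in total.

yes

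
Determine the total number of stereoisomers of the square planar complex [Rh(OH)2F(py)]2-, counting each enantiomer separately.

In a square planar complex each vertex has one trans partner and two cis neighbours.
There are 2 geometric isomers: OH cis; OH trans.
Each arrangement has an internal mirror plane or centre of symmetry, so none is chiral.

2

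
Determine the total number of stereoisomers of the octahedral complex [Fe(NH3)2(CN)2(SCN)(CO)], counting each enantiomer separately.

In an octahedral complex each vertex has one trans partner and four cis neighbours.
The distinct arrangements are (6 in all): NH3 cis, CN trans; NH3 trans, CN trans; NH3 cis, CN cis (3 arrangements, 2 chiral); NH3 trans, CN cis.
Of these, 2 lack any improper symmetry element and so occur as enantiomeric pairs, giving 6 + 2 = 8 stereoisomers in total.

8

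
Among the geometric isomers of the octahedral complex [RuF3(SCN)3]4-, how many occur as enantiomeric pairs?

0

An octahedron has six vertices in three trans pairs; every non-trans pair is cis.
The distinct arrangements are (2 in all): F mer; F fac.
Each arrangement has an internal mirror plane or centre of symmetry, so none is chiral.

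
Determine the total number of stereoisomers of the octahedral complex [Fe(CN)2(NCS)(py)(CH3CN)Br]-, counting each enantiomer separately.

15

The six octahedral sites form three mutually perpendicular trans pairs.
Systematic enumeration (placing each ligand type in turn and discarding arrangements equivalent by rotation or reflection) gives 9 geometric isomers.
Of these, 6 lack any improper symmetry element and so occur as enantiomeric pairs, giving 9 + 6 = 15 stereoisomers in total.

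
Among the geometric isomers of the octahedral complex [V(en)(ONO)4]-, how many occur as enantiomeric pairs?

Each en is bidentate and must span two cis positions.
Only one geometric arrangement is possible.

0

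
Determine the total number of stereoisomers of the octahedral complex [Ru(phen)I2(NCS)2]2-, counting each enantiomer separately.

An octahedron has six vertices in three trans pairs; every non-trans pair is cis.
Each phen is bidentate and must span two cis positions.
Systematic placement gives 3 geometric isomers: I trans, NCS cis; I cis, NCS cis (chiral); I cis, NCS trans.
One of these lacks any improper symmetry element and so occurs as an enantiomeric pair, giving 3 + 1 = 4 stereoisomers in total.

4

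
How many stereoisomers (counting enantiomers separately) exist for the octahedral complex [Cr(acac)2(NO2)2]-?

In an octahedral complex each vertex has one trans partner and four cis neighbours.
Each acac is bidentate and must span two cis positions.
The distinct arrangements are (2 in all): NO2 trans; NO2 cis (chiral).
One of these lacks any improper symmetry element and so occurs as an enantiomeric pair, giving 2 + 1 = 3 stereoisomers in total.

3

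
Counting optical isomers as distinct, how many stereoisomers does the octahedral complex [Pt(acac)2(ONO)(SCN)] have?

3

Each acac is bidentate and must span two cis positions.
There are 2 geometric isomers: ONO and SCN mutually trans; ONO and SCN mutually cis (chiral).
One of these lacks any improper symmetry element and so occurs as an enantiomeric pair, giving 2 + 1 = 3 stereoisomers in total.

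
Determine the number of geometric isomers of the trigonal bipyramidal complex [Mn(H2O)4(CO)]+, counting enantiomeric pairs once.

In a trigonal bipyramid the two axial positions differ from the three equatorial ones.
Systematic placement gives 2 geometric isomers: CO axial; CO equatorial.

2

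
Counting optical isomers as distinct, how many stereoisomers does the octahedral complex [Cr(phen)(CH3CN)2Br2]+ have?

The six octahedral sites form three mutually perpendicular trans pairs.
Each phen is bidentate and must span two cis positions.
There are 3 geometric isomers: CH3CN cis, Br trans; CH3CN cis, Br cis (chiral); CH3CN trans, Br cis.
One of these lacks any improper symmetry element and so occurs as an enantiomeric pair, giving 3 + 1 = 4 stereoisomers in total.

4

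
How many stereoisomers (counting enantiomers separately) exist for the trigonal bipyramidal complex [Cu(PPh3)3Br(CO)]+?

In a trigonal bipyramid the two axial positions differ from the three equatorial ones.
The distinct arrangements are (4 in all): Br axial, CO axial; Br axial, CO equatorial; Br equatorial, CO axial; Br equatorial, CO equatorial.
Each arrangement has an internal mirror plane or centre of symmetry, so none is chiral.

4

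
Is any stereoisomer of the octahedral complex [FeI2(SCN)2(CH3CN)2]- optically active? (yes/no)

In an octahedral complex each vertex has one trans partner and four cis neighbours.
Systematic placement gives 5 geometric isomers: I trans, SCN trans, CH3CN trans; I cis, SCN cis, CH3CN trans; I cis, SCN trans, CH3CN cis; I cis, SCN cis, CH3CN cis (chiral); I trans, SCN cis, CH3CN cis.
One of these lacks any improper symmetry element and so occurs as an enantiomeric pair, giving 5 + 1 = 6 stereoisomers in total.

yes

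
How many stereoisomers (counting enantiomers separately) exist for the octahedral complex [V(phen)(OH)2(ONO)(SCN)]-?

6

Each phen is bidentate and must span two cis positions.
The distinct arrangements are (4 in all): OH trans; OH cis (3 arrangements, 2 chiral).
Of these, 2 lack any improper symmetry element and so occur as enantiomeric pairs, giving 4 + 2 = 6 stereoisomers in total.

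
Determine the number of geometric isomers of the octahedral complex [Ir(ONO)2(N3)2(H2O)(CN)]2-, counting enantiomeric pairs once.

The distinct arrangements are (6 in all): ONO trans, N3 trans; ONO cis, N3 cis (3 arrangements, 2 chiral); ONO trans, N3 cis; ONO cis, N3 trans.

6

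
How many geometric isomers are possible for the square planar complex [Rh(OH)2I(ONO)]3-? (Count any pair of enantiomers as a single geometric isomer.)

2

The distinct arrangements are (2 in all): OH cis; OH trans.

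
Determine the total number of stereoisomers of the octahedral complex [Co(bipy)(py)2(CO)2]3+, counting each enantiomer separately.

In an octahedral complex each vertex has one trans partner and four cis neighbours.
Each bipy is bidentate and must span two cis positions.
Systematic placement gives 3 geometric isomers: py cis, CO trans; py trans, CO cis; py cis, CO cis (chiral).
One of these lacks any improper symmetry element and so occurs as an enantiomeric pair, giving 3 + 1 = 4 stereoisomers in total.

4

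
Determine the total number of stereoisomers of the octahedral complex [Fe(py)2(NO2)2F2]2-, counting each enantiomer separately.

The six octahedral sites form three mutually perpendicular trans pairs.
Systematic placement gives 5 geometric isomers: py trans, NO2 trans, F trans; py cis, NO2 cis, F trans; py trans, NO2 cis, F cis; py cis, NO2 cis, F cis (chiral); py cis, NO2 trans, F cis.
One of these lacks any improper symmetry element and so occurs as an enantiomeric pair, giving 5 + 1 = 6 stereoisomers in total.

6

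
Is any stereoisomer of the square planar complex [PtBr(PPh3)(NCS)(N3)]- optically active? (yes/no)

A square has two trans pairs of vertices; adjacent vertices are cis.
Systematic placement gives 3 geometric isomers: (Br/NCS trans, N3/PPh3 trans); (Br/PPh3 trans, N3/NCS trans); (Br/N3 trans, NCS/PPh3 trans).
Each arrangement has an internal mirror plane or centre of symmetry, so none is chiral.

no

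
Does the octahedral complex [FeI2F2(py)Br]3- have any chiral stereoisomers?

An octahedron has six vertices in three trans pairs; every non-trans pair is cis.
There are 6 geometric isomers: I cis, F cis (3 arrangements, 2 chiral); I trans, F cis; I cis, F trans; I trans, F trans.
Of these, 2 lack any improper symmetry element and so occur as enantiomeric pairs, giving 6 + 2 = 8 stereoisomers in total.

yes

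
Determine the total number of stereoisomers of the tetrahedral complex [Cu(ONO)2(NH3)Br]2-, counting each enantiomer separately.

1

In a tetrahedral complex all four positions are equivalent and every pair of ligands is adjacent — there is no cis/trans distinction.
Only one geometric arrangement is possible.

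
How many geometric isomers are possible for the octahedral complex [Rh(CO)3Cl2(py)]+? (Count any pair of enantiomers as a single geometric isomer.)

3

An octahedron has six vertices in three trans pairs; every non-trans pair is cis.
Working through the distinct placements yields 3 geometric isomers: CO mer, Cl cis; CO mer, Cl trans; CO fac, Cl cis.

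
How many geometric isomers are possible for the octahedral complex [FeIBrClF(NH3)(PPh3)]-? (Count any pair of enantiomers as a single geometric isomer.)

15

Systematic enumeration (placing each ligand type in turn and discarding arrangements equivalent by rotation or reflection) gives 15 geometric isomers.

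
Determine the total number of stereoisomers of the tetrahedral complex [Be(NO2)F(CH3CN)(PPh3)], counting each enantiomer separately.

All four vertices of a tetrahedron are equivalent and mutually adjacent, so cis/trans isomerism cannot arise.
Only one geometric arrangement is possible; it has no improper symmetry element, so it exists as a pair of enantiomers (2 stereoisomers).

2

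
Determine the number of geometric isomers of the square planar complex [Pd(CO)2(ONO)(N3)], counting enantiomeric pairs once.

2

In a square planar complex each vertex has one trans partner and two cis neighbours.
The distinct arrangements are (2 in all): CO cis; CO trans.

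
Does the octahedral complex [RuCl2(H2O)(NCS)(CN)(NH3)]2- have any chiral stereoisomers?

yes

Exhaustive case analysis gives 9 geometric isomers.
Of these, 6 lack any improper symmetry element and so occur as enantiomeric pairs, giving 9 + 6 = 15 stereoisomers in total.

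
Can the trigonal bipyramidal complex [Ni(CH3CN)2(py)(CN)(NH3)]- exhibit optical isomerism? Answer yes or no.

Exhaustive case analysis gives 7 geometric isomers.
Of these, 3 lack any improper symmetry element and so occur as enantiomeric pairs, giving 7 + 3 = 10 stereoisomers in total.

yes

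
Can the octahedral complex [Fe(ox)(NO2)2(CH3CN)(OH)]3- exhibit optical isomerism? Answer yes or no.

The six octahedral sites form three mutually perpendicular trans pairs.
Each ox is bidentate and must span two cis positions.
Systematic placement gives 4 geometric isomers: NO2 cis (3 arrangements, 2 chiral); NO2 trans.
Of these, 2 lack any improper symmetry element and so occur as enantiomeric pairs, giving 4 + 2 = 6 stereoisomers in total.

yes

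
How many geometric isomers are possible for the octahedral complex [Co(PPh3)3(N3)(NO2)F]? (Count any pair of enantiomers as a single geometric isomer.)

The six octahedral sites form three mutually perpendicular trans pairs.
The distinct arrangements are (4 in all): PPh3 mer (3 arrangements); PPh3 fac (chiral).

4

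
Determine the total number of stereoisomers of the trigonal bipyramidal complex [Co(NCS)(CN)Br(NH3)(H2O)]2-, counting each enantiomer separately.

20

A trigonal bipyramid has two axial and three equatorial sites, which are chemically inequivalent.
Systematic enumeration (placing each ligand type in turn and discarding arrangements equivalent by rotation or reflection) gives 10 geometric isomers.
Of these, 10 lack any improper symmetry element and so occur as enantiomeric pairs, giving 10 + 10 = 20 stereoisomers in total.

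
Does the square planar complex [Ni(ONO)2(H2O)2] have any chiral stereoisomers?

no

Systematic placement gives 2 geometric isomers: ONO cis; ONO trans.
Each arrangement has an internal mirror plane or centre of symmetry, so none is chiral.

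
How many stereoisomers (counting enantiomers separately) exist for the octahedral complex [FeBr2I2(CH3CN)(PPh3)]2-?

8

An octahedron has six vertices in three trans pairs; every non-trans pair is cis.
Systematic placement gives 6 geometric isomers: Br trans, I cis; Br trans, I trans; Br cis, I cis (3 arrangements, 2 chiral); Br cis, I trans.
Of these, 2 lack any improper symmetry element and so occur as enantiomeric pairs, giving 6 + 2 = 8 stereoisomers in total.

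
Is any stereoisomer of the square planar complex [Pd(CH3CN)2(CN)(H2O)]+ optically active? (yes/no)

Systematic placement gives 2 geometric isomers: CH3CN cis; CH3CN trans.
Each arrangement has an internal mirror plane or centre of symmetry, so none is chiral.

no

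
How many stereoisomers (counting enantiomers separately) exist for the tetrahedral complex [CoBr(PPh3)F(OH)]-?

2

All four vertices of a tetrahedron are equivalent and mutually adjacent, so cis/trans isomerism cannot arise.
Only one geometric arrangement is possible; it has no improper symmetry element, so it exists as a pair of enantiomers (2 stereoisomers).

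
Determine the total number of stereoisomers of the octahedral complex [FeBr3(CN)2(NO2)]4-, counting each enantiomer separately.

3

The six octahedral sites form three mutually perpendicular trans pairs.
Systematic placement gives 3 geometric isomers: Br mer, CN cis; Br mer, CN trans; Br fac, CN cis.
Each arrangement has an internal mirror plane or centre of symmetry, so none is chiral.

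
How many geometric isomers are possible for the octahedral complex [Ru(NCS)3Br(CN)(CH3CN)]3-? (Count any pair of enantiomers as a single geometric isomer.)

4

The distinct arrangements are (4 in all): NCS mer (3 arrangements); NCS fac (chiral).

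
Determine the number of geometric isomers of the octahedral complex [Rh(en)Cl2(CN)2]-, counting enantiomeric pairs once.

3

The six octahedral sites form three mutually perpendicular trans pairs.
Each en is bidentate and must span two cis positions.
There are 3 geometric isomers: Cl cis, CN trans; Cl cis, CN cis (chiral); Cl trans, CN cis.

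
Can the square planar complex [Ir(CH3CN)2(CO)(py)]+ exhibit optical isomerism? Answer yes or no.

A square has two trans pairs of vertices; adjacent vertices are cis.
Systematic placement gives 2 geometric isomers: CH3CN cis; CH3CN trans.
Each arrangement has an internal mirror plane or centre of symmetry, so none is chiral.

no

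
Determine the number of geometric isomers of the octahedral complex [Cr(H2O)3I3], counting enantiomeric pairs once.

There are 2 geometric isomers: H2O mer; H2O fac.

2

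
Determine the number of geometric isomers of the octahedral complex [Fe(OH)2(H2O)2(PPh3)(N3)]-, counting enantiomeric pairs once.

6

There are 6 geometric isomers: OH cis, H2O trans; OH trans, H2O trans; OH cis, H2O cis (3 arrangements, 2 chiral); OH trans, H2O cis.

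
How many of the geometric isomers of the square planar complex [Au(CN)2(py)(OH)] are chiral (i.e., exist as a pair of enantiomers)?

A square has two trans pairs of vertices; adjacent vertices are cis.
Working through the distinct placements yields 2 geometric isomers: CN cis; CN trans.
Each arrangement has an internal mirror plane or centre of symmetry, so none is chiral.

0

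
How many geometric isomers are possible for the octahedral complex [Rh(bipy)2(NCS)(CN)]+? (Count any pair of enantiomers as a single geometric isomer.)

Each bipy is bidentate and must span two cis positions.
Systematic placement gives 2 geometric isomers: NCS and CN mutually trans; NCS and CN mutually cis (chiral).

2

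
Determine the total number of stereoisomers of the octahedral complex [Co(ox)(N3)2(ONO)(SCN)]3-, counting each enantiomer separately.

The six octahedral sites form three mutually perpendicular trans pairs.
Each ox is bidentate and must span two cis positions.
Working through the distinct placements yields 4 geometric isomers: N3 trans; N3 cis (3 arrangements, 2 chiral).
Of these, 2 lack any improper symmetry element and so occur as enantiomeric pairs, giving 4 + 2 = 6 stereoisomers in total.

6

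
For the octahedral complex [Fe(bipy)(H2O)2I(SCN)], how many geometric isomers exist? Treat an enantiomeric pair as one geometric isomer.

4

In an octahedral complex each vertex has one trans partner and four cis neighbours.
Each bipy is bidentate and must span two cis positions.
Systematic placement gives 4 geometric isomers: H2O trans; H2O cis (3 arrangements, 2 chiral).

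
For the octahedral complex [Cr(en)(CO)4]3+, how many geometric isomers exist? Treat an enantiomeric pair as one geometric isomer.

1

The six octahedral sites form three mutually perpendicular trans pairs.
Each en is bidentate and must span two cis positions.
Only one geometric arrangement is possible.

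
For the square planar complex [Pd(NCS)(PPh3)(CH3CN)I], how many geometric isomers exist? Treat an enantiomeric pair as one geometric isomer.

A square has two trans pairs of vertices; adjacent vertices are cis.
The distinct arrangements are (3 in all): (CH3CN/NCS trans, I/PPh3 trans); (CH3CN/PPh3 trans, I/NCS trans); (CH3CN/I trans, NCS/PPh3 trans).

3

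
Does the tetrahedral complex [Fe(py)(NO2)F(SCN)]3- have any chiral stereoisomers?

All four vertices of a tetrahedron are equivalent and mutually adjacent, so cis/trans isomerism cannot arise.
Only one geometric arrangement is possible; it has no improper symmetry element, so it exists as a pair of enantiomers (2 stereoisomers).

yes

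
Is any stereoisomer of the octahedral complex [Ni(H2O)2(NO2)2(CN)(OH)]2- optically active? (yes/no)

yes

The distinct arrangements are (6 in all): H2O cis, NO2 cis (3 arrangements, 2 chiral); H2O cis, NO2 trans; H2O trans, NO2 cis; H2O trans, NO2 trans.
Of these, 2 lack any improper symmetry element and so occur as enantiomeric pairs, giving 6 + 2 = 8 stereoisomers in total.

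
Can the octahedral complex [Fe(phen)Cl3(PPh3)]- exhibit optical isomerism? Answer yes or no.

no

Each phen is bidentate and must span two cis positions.
Systematic placement gives 2 geometric isomers: Cl mer; Cl fac.
Each arrangement has an internal mirror plane or centre of symmetry, so none is chiral.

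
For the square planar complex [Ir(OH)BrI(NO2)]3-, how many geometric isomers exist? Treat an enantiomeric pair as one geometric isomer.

3

A square has two trans pairs of vertices; adjacent vertices are cis.
There are 3 geometric isomers: (Br/NO2 trans, I/OH trans); (Br/OH trans, I/NO2 trans); (Br/I trans, NO2/OH trans).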